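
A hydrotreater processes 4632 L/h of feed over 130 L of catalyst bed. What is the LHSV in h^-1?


LHSV = volumetric feed rate / catalyst volume
= 4632 L/h / 130 L
= 35.63 h^-1

35.63 h^-1


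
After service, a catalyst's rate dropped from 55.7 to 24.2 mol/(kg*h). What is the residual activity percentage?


Activity (%) = (rate_used / rate_fresh) * 100
rate_used = 24.2, rate_fresh = 55.7
= (24.2 / 55.7) * 100
= 0.4345 * 100 = 43.45

43.45 %


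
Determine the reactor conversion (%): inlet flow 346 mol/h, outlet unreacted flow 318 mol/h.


X = (F_in - F_out) / F_in * 100
Moles reacted = 346 - 318 = 28
X = 28 / 346 * 100
= 0.08092 * 100
= 8.092 %

8.092 %


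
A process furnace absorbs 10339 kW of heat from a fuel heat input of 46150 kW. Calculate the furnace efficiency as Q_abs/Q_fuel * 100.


Furnace efficiency = Q_absorbed / Q_fuel * 100
= 10339 / 46150 * 100 = 22.40

22.40 %


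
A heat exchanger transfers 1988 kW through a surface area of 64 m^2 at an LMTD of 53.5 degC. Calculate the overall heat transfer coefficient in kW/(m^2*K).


From Q = U*A*LMTD, U = Q / (A * LMTD)
U = 1988 / (64 * 53.5) = 1988 / 3424 = 0.5806

0.5806 kW/(m^2*K)


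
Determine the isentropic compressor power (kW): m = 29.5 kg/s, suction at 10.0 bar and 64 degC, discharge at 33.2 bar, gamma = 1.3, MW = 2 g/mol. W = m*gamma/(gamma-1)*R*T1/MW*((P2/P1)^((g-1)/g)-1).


Isentropic work: W = m*(gamma/(gamma-1))*(R*T1/MW)*((P2/P1)^((gamma-1)/gamma) - 1)
T1 = 64 + 273.15 = 337.15 K
Pressure ratio = 33.2 / 10.0 = 3.32
Exponent = (1.3 - 1)/1.3 = 0.230769
(P2/P1)^exp - 1 = 3.32^0.230769 - 1 = 0.319054
W = 29.5 * 1.3 / 0.3 * 8.314 * 337.15 / 2 * 0.319054 = 57160

57160 kW


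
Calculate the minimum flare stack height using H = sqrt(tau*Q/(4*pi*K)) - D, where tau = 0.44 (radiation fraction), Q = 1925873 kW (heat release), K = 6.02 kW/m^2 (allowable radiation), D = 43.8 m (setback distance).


tau*Q/(4*pi*K) = 0.44 * 1925873 / (4 * pi * 6.02) = 11201.4
sqrt(11201.4) = 105.837
H = 105.837 - 43.8 = 62.04

62.04 m


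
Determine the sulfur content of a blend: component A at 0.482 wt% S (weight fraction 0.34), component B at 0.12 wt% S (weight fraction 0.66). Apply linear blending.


Linear sulfur blending: S_blend = x1*S1 + x2*S2
Contribution 1: 0.34 * 0.482 = 0.16388 wt%
Contribution 2: 0.66 * 0.12 = 0.0792 wt%
S_blend = 0.16388 + 0.0792 = 0.24308

0.24308 wt%


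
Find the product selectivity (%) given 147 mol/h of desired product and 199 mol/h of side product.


Selectivity = desired / (desired + undesired) * 100
Total products = 147 + 199 = 346 mol/h
S = 147 / 346 * 100
= 0.4249 * 100
= 42.49 %

42.49 %


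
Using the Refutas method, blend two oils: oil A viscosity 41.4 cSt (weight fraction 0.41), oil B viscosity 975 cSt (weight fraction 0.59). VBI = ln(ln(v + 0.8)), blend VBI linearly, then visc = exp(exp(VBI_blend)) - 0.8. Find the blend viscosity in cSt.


Refutas method: VBN_i = 14.534*ln(ln(visc_i + 0.8)) + 10.975, blended linearly by mass fraction; since VBN is linear in VBI_i = ln(ln(visc_i + 0.8)) and the fractions sum to 1, blend VBI directly: visc = exp(exp(VBI_blend)) - 0.8
VBI_1 = ln(ln(41.4 + 0.8)) = 1.31973
VBI_2 = ln(ln(975 + 0.8)) = 1.92909
VBI_blend = 0.41 * 1.31973 + 0.59 * 1.92909 = 1.67925
visc_blend = exp(exp(1.67925)) - 0.8 = 212.3

212.3 cSt


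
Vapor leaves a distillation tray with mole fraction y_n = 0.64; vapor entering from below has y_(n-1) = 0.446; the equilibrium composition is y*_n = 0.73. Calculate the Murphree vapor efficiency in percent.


Murphree vapor efficiency: EMV = (y_n - y_(n-1)) / (y*_n - y_(n-1)) * 100
EMV = (0.64 - 0.446) / (0.73 - 0.446) * 100 = 0.194 / 0.284 * 100 = 68.31

68.31 %


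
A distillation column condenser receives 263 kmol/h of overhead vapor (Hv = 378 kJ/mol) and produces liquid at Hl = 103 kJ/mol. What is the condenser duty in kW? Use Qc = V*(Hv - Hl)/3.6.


Qc = 263 * (378 - 103) / 3.6 = 263 * 275 / 3.6 = 20090

20090 kW


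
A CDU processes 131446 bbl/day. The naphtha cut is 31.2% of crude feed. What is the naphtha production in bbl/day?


Crude throughput = 131446 bbl/day
Fraction yield = 31.2%
yield = throughput * fraction / 100
yield = 131446 * 31.2 / 100 = 41011.152

41011.152 bbl/day


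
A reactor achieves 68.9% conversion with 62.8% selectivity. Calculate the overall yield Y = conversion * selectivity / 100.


Overall yield = conversion (%) * selectivity (%) / 100
Conversion = 68.9%, Selectivity = 62.8%
Y = 68.9 * 62.8 / 100
= 43.2692 %

43.2692 %


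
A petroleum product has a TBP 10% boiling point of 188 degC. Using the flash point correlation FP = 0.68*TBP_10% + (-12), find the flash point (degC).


FP = 0.68 * 188 + (-12) = 115.84

115.84 degC


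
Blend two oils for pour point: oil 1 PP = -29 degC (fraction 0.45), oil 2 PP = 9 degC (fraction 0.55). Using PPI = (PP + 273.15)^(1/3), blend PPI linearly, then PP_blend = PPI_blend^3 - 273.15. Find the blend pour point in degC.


PPI_1 = (-29 + 273.15)^(1/3) = 6.25008
PPI_2 = (9 + 273.15)^(1/3) = 6.558835
PPI_blend = 0.45 * 6.25008 + 0.55 * 6.558835 = 6.419895
PP_blend = 6.419895^3 - 273.15 = 264.5963 - 273.15 = -8.55

-8.55 degC


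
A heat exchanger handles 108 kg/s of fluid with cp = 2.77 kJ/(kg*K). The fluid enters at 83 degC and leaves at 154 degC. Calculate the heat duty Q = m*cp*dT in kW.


Q = m_dot * cp * delta_T
delta_T = 154 - 83 = 71 K
Q = 108 * 2.77 * 71
= 299.16 * 71
= 21240.36 kW

21240.36 kW


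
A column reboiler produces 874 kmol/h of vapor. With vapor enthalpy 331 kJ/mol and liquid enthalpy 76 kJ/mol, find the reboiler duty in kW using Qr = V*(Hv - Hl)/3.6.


Qr = 874 * (331 - 76) / 3.6 = 874 * 255 / 3.6 = 61910

61910 kW


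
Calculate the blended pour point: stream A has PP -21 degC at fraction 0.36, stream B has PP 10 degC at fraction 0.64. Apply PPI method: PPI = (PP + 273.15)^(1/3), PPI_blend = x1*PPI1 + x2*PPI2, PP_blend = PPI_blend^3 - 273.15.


PPI_1 = (-21 + 273.15)^(1/3) = 6.317613
PPI_2 = (10 + 273.15)^(1/3) = 6.566574
PPI_blend = 0.36 * 6.317613 + 0.64 * 6.566574 = 6.476948
PP_blend = 6.476948^3 - 273.15 = 271.7135 - 273.15 = -1.44

-1.44 degC


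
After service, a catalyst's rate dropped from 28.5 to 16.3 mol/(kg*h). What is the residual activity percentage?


Activity (%) = (rate_used / rate_fresh) * 100
rate_used = 16.3, rate_fresh = 28.5
= (16.3 / 28.5) * 100
= 0.5719 * 100 = 57.19

57.19 %


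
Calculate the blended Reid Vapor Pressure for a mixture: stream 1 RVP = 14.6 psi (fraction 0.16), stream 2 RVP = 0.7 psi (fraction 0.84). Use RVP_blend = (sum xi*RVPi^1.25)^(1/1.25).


Chevron index: RVP_blend = (sum xi*RVPi^1.25)^(1/1.25)
RVP^1.25 terms: 0.16 * 14.6^1.25 + 0.84 * 0.7^1.25 = 5.1041
RVP_blend = 5.1041^(1/1.25) = 3.684

3.684 psi


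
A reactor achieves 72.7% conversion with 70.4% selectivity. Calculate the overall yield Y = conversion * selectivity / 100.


Overall yield = conversion (%) * selectivity (%) / 100
Conversion = 72.7%, Selectivity = 70.4%
Y = 72.7 * 70.4 / 100
= 51.1808 %

51.1808 %


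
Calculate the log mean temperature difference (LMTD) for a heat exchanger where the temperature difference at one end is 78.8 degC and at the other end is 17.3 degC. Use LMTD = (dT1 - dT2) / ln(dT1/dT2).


LMTD = (dT1 - dT2) / ln(dT1/dT2)
= (78.8 - 17.3) / ln(78.8 / 17.3) = 61.5 / 1.51621 = 40.56

40.56 degC


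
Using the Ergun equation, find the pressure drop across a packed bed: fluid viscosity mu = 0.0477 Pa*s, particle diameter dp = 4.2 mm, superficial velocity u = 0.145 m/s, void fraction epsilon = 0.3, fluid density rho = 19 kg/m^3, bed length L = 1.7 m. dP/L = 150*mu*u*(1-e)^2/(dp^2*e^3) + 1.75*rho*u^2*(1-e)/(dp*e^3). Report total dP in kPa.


dp = 4.2 mm = 0.0042 m
Viscous term = 150*0.0477*0.145*(1-0.3)^2 / (0.0042^2*0.3^3) = 1067360
Inertial term = 1.75*19*0.145^2*(1-0.3) / (0.0042*0.3^3) = 4315.32
dP/L = 1067360 + 4315.32 = 1071680 Pa/m
dP = 1071680 * 1.7 / 1000 = 1822 kPa

1822 kPa


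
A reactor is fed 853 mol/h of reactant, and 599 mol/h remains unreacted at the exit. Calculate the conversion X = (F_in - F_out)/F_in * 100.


X = (F_in - F_out) / F_in * 100
Moles reacted = 853 - 599 = 254
X = 254 / 853 * 100
= 0.2978 * 100
= 29.78 %

29.78 %


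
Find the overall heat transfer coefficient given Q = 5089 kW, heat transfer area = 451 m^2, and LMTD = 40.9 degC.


From Q = U*A*LMTD, U = Q / (A * LMTD)
U = 5089 / (451 * 40.9) = 5089 / 18445.9 = 0.2759

0.2759 kW/(m^2*K)


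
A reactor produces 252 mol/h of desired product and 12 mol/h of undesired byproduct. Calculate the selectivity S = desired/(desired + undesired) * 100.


Selectivity = desired / (desired + undesired) * 100
Total products = 252 + 12 = 264 mol/h
S = 252 / 264 * 100
= 0.9545 * 100
= 95.45 %

95.45 %


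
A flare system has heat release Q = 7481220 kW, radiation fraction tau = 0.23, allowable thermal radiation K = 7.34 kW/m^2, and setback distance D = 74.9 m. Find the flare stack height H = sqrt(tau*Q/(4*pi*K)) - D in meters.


tau*Q/(4*pi*K) = 0.23 * 7481220 / (4 * pi * 7.34) = 18655
sqrt(18655) = 136.583
H = 136.583 - 74.9 = 61.68

61.68 m


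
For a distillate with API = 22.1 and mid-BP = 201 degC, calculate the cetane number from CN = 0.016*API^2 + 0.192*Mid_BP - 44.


CN = 0.016 * 22.1^2 + 0.192 * 201 - 44
CN = 7.81456 + 38.592 - 44 = 2.40656

2.40656


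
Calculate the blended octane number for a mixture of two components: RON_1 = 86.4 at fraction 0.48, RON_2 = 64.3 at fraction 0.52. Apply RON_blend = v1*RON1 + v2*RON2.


Linear blending: RON_blend = sum(vi * RONi)
Contribution 1: 0.48 * 86.4 = 41.472
Contribution 2: 0.52 * 64.3 = 33.436
RON_blend = 41.472 + 33.436 = 74.908

74.908


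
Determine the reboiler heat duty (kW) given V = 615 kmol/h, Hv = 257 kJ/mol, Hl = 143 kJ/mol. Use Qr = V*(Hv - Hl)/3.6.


Qr = 615 * (257 - 143) / 3.6 = 615 * 114 / 3.6 = 19480

19480 kW


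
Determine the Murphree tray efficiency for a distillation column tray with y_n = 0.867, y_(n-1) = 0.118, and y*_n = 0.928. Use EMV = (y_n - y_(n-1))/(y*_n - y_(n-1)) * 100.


Murphree vapor efficiency: EMV = (y_n - y_(n-1)) / (y*_n - y_(n-1)) * 100
EMV = (0.867 - 0.118) / (0.928 - 0.118) * 100 = 0.749 / 0.81 * 100 = 92.47

92.47 %


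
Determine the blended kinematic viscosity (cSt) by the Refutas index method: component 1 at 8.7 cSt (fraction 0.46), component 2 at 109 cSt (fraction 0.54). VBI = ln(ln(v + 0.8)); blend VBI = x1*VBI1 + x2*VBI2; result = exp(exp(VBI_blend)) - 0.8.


Refutas method: VBN_i = 14.534*ln(ln(visc_i + 0.8)) + 10.975, blended linearly by mass fraction; since VBN is linear in VBI_i = ln(ln(visc_i + 0.8)) and the fractions sum to 1, blend VBI directly: visc = exp(exp(VBI_blend)) - 0.8
VBI_1 = ln(ln(8.7 + 0.8)) = 0.811504
VBI_2 = ln(ln(109 + 0.8)) = 1.54728
VBI_blend = 0.46 * 0.811504 + 0.54 * 1.54728 = 1.20882
visc_blend = exp(exp(1.20882)) - 0.8 = 27.69

27.69 cSt


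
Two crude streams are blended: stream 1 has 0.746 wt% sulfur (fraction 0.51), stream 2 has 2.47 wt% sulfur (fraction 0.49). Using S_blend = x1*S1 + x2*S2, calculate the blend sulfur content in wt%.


Linear sulfur blending: S_blend = x1*S1 + x2*S2
Contribution 1: 0.51 * 0.746 = 0.38046 wt%
Contribution 2: 0.49 * 2.47 = 1.2103 wt%
S_blend = 0.38046 + 1.2103 = 1.59076

1.59076 wt%


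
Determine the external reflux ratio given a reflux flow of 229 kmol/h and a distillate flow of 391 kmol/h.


Reflux ratio definition: R = L / D (liquid returned / distillate withdrawn)
L = 229 kmol/h, D = 391 kmol/h
R = 229 / 391 = 0.5857

0.5857


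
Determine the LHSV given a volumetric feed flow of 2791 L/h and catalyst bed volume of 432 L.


LHSV = volumetric feed rate / catalyst volume
= 2791 L/h / 432 L
= 6.461 h^-1

6.461 h^-1


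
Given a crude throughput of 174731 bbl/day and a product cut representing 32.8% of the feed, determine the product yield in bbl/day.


Crude throughput = 174731 bbl/day
Fraction yield = 32.8%
yield = throughput * fraction / 100
yield = 174731 * 32.8 / 100 = 57311.768

57311.768 bbl/day


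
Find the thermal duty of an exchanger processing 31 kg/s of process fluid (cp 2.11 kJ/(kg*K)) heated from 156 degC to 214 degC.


Q = m_dot * cp * delta_T
delta_T = 214 - 156 = 58 K
Q = 31 * 2.11 * 58
= 65.41 * 58
= 3793.78 kW

3793.78 kW


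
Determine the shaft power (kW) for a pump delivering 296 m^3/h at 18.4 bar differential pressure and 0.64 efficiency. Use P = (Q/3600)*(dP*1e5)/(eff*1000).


Q = 296 / 3600 = 0.0822222 m^3/s
P = 0.0822222 * (18.4 * 1e5) / 0.64 / 1000 = 236.4

236.4 kW


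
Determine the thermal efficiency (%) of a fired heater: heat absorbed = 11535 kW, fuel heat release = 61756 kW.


Furnace efficiency = Q_absorbed / Q_fuel * 100
= 11535 / 61756 * 100 = 18.68

18.68 %


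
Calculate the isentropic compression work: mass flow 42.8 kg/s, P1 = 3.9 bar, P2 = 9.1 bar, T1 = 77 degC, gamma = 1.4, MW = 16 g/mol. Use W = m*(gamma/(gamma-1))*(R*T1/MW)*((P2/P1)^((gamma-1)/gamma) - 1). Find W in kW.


Isentropic work: W = m*(gamma/(gamma-1))*(R*T1/MW)*((P2/P1)^((gamma-1)/gamma) - 1)
T1 = 77 + 273.15 = 350.15 K
Pressure ratio = 9.1 / 3.9 = 2.33333
Exponent = (1.4 - 1)/1.4 = 0.285714
(P2/P1)^exp - 1 = 2.33333^0.285714 - 1 = 0.273902
W = 42.8 * 1.4 / 0.4 * 8.314 * 350.15 / 16 * 0.273902 = 7465

7465 kW


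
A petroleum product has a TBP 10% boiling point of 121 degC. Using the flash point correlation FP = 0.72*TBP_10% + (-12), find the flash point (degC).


FP = 0.72 * 121 + (-12) = 75.12

75.12 degC


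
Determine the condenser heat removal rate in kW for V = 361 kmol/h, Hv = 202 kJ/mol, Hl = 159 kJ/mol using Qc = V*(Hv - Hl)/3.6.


Qc = 361 * (202 - 159) / 3.6 = 361 * 43 / 3.6 = 4312

4312 kW


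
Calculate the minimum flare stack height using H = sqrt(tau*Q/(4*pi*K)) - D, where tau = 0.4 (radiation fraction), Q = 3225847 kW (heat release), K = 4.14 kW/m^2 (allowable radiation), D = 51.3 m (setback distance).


tau*Q/(4*pi*K) = 0.4 * 3225847 / (4 * pi * 4.14) = 24802.4
sqrt(24802.4) = 157.488
H = 157.488 - 51.3 = 106.2

106.2 m


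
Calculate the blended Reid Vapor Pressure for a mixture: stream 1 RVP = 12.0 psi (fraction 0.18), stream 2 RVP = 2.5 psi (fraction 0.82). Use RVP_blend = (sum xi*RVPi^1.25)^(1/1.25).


Chevron index: RVP_blend = (sum xi*RVPi^1.25)^(1/1.25)
RVP^1.25 terms: 0.18 * 12.0^1.25 + 0.82 * 2.5^1.25 = 6.59795
RVP_blend = 6.59795^(1/1.25) = 4.524

4.524 psi


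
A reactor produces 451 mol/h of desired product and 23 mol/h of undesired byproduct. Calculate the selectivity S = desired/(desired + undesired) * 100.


Selectivity = desired / (desired + undesired) * 100
Total products = 451 + 23 = 474 mol/h
S = 451 / 474 * 100
= 0.9515 * 100
= 95.15 %

95.15 %


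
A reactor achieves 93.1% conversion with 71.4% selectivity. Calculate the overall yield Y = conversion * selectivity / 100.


Overall yield = conversion (%) * selectivity (%) / 100
Conversion = 93.1%, Selectivity = 71.4%
Y = 93.1 * 71.4 / 100
= 66.4734 %

66.4734 %


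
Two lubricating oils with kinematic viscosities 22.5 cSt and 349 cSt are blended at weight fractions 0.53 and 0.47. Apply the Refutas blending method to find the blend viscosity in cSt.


Refutas method: VBN_i = 14.534*ln(ln(visc_i + 0.8)) + 10.975, blended linearly by mass fraction; since VBN is linear in VBI_i = ln(ln(visc_i + 0.8)) and the fractions sum to 1, blend VBI directly: visc = exp(exp(VBI_blend)) - 0.8
VBI_1 = ln(ln(22.5 + 0.8)) = 1.14691
VBI_2 = ln(ln(349 + 0.8)) = 1.7677
VBI_blend = 0.53 * 1.14691 + 0.47 * 1.7677 = 1.43868
visc_blend = exp(exp(1.43868)) - 0.8 = 66.90

66.90 cSt


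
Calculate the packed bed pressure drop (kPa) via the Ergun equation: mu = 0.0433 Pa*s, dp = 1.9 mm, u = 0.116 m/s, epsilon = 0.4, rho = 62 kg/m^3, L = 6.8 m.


dp = 1.9 mm = 0.0019 m
Viscous term = 150*0.0433*0.116*(1-0.4)^2 / (0.0019^2*0.4^3) = 1173960
Inertial term = 1.75*62*0.116^2*(1-0.4) / (0.0019*0.4^3) = 7203.83
dP/L = 1173960 + 7203.83 = 1181160 Pa/m
dP = 1181160 * 6.8 / 1000 = 8032 kPa

8032 kPa


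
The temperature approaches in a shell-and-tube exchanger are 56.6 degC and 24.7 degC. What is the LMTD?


LMTD = (dT1 - dT2) / ln(dT1/dT2)
= (56.6 - 24.7) / ln(56.6 / 24.7) = 31.9 / 0.829206 = 38.47

38.47 degC


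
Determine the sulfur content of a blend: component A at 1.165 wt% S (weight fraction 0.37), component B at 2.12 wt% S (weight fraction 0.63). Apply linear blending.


Linear sulfur blending: S_blend = x1*S1 + x2*S2
Contribution 1: 0.37 * 1.165 = 0.43105 wt%
Contribution 2: 0.63 * 2.12 = 1.3356 wt%
S_blend = 0.43105 + 1.3356 = 1.76665

1.76665 wt%


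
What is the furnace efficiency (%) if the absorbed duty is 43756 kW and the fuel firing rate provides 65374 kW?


Furnace efficiency = Q_absorbed / Q_fuel * 100
= 43756 / 65374 * 100 = 66.93

66.93 %


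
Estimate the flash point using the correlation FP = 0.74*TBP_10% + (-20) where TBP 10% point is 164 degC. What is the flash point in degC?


FP = 0.74 * 164 + (-20) = 101.36

101.36 degC


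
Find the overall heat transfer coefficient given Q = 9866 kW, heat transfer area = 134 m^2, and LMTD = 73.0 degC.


From Q = U*A*LMTD, U = Q / (A * LMTD)
U = 9866 / (134 * 73.0) = 9866 / 9782 = 1.009

1.009 kW/(m^2*K)


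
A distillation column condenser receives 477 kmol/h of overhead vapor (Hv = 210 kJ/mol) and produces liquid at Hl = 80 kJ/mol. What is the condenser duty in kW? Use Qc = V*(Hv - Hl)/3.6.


Qc = 477 * (210 - 80) / 3.6 = 477 * 130 / 3.6 = 17220

17220 kW


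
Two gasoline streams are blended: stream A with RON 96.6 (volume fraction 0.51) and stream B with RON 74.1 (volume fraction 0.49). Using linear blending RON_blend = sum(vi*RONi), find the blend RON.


Linear blending: RON_blend = sum(vi * RONi)
Contribution 1: 0.51 * 96.6 = 49.266
Contribution 2: 0.49 * 74.1 = 36.309
RON_blend = 49.266 + 36.309 = 85.575

85.575


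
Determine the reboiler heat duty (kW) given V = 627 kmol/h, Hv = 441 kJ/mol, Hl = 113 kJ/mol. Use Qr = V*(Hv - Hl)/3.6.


Qr = 627 * (441 - 113) / 3.6 = 627 * 328 / 3.6 = 57130

57130 kW


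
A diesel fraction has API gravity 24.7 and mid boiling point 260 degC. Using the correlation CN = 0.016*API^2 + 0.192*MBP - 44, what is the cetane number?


CN = 0.016 * 24.7^2 + 0.192 * 260 - 44
CN = 9.76144 + 49.92 - 44 = 15.68144

15.68144


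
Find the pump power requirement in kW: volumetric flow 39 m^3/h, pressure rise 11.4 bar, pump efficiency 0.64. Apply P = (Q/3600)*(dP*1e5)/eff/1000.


Q = 39 / 3600 = 0.0108333 m^3/s
P = 0.0108333 * (11.4 * 1e5) / 0.64 / 1000 = 19.30

19.30 kW


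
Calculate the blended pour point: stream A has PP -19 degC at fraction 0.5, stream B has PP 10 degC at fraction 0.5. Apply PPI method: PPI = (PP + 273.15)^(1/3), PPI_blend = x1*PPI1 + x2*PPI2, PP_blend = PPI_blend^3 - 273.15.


PPI_1 = (-19 + 273.15)^(1/3) = 6.334272
PPI_2 = (10 + 273.15)^(1/3) = 6.566574
PPI_blend = 0.5 * 6.334272 + 0.5 * 6.566574 = 6.450423
PP_blend = 6.450423^3 - 273.15 = 268.3889 - 273.15 = -4.76

-4.76 degC


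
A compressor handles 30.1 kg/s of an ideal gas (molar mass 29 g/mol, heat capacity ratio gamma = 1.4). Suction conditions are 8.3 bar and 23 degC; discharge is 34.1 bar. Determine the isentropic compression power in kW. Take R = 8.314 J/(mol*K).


Isentropic work: W = m*(gamma/(gamma-1))*(R*T1/MW)*((P2/P1)^((gamma-1)/gamma) - 1)
T1 = 23 + 273.15 = 296.15 K
Pressure ratio = 34.1 / 8.3 = 4.10843
Exponent = (1.4 - 1)/1.4 = 0.285714
(P2/P1)^exp - 1 = 4.10843^0.285714 - 1 = 0.497393
W = 30.1 * 1.4 / 0.4 * 8.314 * 296.15 / 29 * 0.497393 = 4449

4449 kW


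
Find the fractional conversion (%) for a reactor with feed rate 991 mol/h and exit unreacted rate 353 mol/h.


X = (F_in - F_out) / F_in * 100
Moles reacted = 991 - 353 = 638
X = 638 / 991 * 100
= 0.6438 * 100
= 64.38 %

64.38 %


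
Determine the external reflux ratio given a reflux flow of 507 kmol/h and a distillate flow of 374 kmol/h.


Reflux ratio definition: R = L / D (liquid returned / distillate withdrawn)
L = 507 kmol/h, D = 374 kmol/h
R = 507 / 374 = 1.356

1.356


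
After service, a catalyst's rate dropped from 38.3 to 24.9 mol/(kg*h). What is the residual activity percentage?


Activity (%) = (rate_used / rate_fresh) * 100
rate_used = 24.9, rate_fresh = 38.3
= (24.9 / 38.3) * 100
= 0.6501 * 100 = 65.01

65.01 %


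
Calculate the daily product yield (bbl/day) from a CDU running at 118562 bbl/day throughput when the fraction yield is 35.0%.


Crude throughput = 118562 bbl/day
Fraction yield = 35.0%
yield = throughput * fraction / 100
yield = 118562 * 35.0 / 100 = 41496.7

41496.7 bbl/day


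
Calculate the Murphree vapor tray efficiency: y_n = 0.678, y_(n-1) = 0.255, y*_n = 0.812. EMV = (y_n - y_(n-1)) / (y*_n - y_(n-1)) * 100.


Murphree vapor efficiency: EMV = (y_n - y_(n-1)) / (y*_n - y_(n-1)) * 100
EMV = (0.678 - 0.255) / (0.812 - 0.255) * 100 = 0.423 / 0.557 * 100 = 75.94

75.94 %


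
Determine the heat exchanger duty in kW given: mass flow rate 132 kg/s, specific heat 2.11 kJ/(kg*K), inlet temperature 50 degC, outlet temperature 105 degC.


Q = m_dot * cp * delta_T
delta_T = 105 - 50 = 55 K
Q = 132 * 2.11 * 55
= 278.52 * 55
= 15318.6 kW

15318.6 kW


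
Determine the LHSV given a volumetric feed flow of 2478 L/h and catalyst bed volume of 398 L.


LHSV = volumetric feed rate / catalyst volume
= 2478 L/h / 398 L
= 6.226 h^-1

6.226 h^-1


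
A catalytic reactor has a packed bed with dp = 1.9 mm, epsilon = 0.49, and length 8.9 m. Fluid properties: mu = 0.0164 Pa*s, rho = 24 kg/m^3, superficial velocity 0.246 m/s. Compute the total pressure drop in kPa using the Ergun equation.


dp = 1.9 mm = 0.0019 m
Viscous term = 150*0.0164*0.246*(1-0.49)^2 / (0.0019^2*0.49^3) = 370608
Inertial term = 1.75*24*0.246^2*(1-0.49) / (0.0019*0.49^3) = 5798.93
dP/L = 370608 + 5798.93 = 376407 Pa/m
dP = 376407 * 8.9 / 1000 = 3350 kPa

3350 kPa


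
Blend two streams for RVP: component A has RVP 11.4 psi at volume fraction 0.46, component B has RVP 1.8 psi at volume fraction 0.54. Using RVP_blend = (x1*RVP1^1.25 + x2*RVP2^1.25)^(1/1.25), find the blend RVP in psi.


Chevron index: RVP_blend = (sum xi*RVPi^1.25)^(1/1.25)
RVP^1.25 terms: 0.46 * 11.4^1.25 + 0.54 * 1.8^1.25 = 10.7617
RVP_blend = 10.7617^(1/1.25) = 6.691

6.691 psi


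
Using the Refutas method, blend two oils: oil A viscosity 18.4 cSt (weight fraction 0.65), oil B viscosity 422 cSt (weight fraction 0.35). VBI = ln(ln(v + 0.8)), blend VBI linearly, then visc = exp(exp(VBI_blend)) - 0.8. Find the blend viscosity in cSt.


Refutas method: VBN_i = 14.534*ln(ln(visc_i + 0.8)) + 10.975, blended linearly by mass fraction; since VBN is linear in VBI_i = ln(ln(visc_i + 0.8)) and the fractions sum to 1, blend VBI directly: visc = exp(exp(VBI_blend)) - 0.8
VBI_1 = ln(ln(18.4 + 0.8)) = 1.08347
VBI_2 = ln(ln(422 + 0.8)) = 1.79955
VBI_blend = 0.65 * 1.08347 + 0.35 * 1.79955 = 1.3341
visc_blend = exp(exp(1.3341)) - 0.8 = 43.75

43.75 cSt


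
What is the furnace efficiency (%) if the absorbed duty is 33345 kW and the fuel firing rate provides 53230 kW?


Furnace efficiency = Q_absorbed / Q_fuel * 100
= 33345 / 53230 * 100 = 62.64

62.64 %


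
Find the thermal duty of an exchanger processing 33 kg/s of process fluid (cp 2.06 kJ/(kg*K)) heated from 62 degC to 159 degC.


Q = m_dot * cp * delta_T
delta_T = 159 - 62 = 97 K
Q = 33 * 2.06 * 97
= 67.98 * 97
= 6594.06 kW

6594.06 kW


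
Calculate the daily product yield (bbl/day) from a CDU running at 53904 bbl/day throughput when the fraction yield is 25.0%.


Crude throughput = 53904 bbl/day
Fraction yield = 25.0%
yield = throughput * fraction / 100
yield = 53904 * 25.0 / 100 = 13476

13476 bbl/day


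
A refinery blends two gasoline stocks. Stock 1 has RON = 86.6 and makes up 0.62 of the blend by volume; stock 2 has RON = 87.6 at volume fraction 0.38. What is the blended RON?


Linear blending: RON_blend = sum(vi * RONi)
Contribution 1: 0.62 * 86.6 = 53.692
Contribution 2: 0.38 * 87.6 = 33.288
RON_blend = 53.692 + 33.288 = 86.98

86.98


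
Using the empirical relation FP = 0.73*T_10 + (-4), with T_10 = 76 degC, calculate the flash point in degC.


FP = 0.73 * 76 + (-4) = 51.48

51.48 degC


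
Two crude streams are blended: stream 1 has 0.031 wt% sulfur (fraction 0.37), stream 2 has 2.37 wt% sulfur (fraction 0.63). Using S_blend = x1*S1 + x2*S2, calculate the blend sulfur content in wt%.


Linear sulfur blending: S_blend = x1*S1 + x2*S2
Contribution 1: 0.37 * 0.031 = 0.01147 wt%
Contribution 2: 0.63 * 2.37 = 1.4931 wt%
S_blend = 0.01147 + 1.4931 = 1.50457

1.50457 wt%


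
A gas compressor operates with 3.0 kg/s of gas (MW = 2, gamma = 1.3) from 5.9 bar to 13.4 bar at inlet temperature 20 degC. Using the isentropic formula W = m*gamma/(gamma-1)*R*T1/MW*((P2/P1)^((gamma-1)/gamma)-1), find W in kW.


Isentropic work: W = m*(gamma/(gamma-1))*(R*T1/MW)*((P2/P1)^((gamma-1)/gamma) - 1)
T1 = 20 + 273.15 = 293.15 K
Pressure ratio = 13.4 / 5.9 = 2.27119
Exponent = (1.3 - 1)/1.3 = 0.230769
(P2/P1)^exp - 1 = 2.27119^0.230769 - 1 = 0.208404
W = 3.0 * 1.3 / 0.3 * 8.314 * 293.15 / 2 * 0.208404 = 3302

3302 kW


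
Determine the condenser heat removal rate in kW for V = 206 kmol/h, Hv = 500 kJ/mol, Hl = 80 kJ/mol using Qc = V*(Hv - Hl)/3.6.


Qc = 206 * (500 - 80) / 3.6 = 206 * 420 / 3.6 = 24030

24030 kW


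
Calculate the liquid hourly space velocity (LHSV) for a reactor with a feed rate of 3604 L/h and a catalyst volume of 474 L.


LHSV = volumetric feed rate / catalyst volume
= 3604 L/h / 474 L
= 7.603 h^-1

7.603 h^-1


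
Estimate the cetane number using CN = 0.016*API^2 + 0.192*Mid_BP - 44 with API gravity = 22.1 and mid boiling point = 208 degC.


CN = 0.016 * 22.1^2 + 0.192 * 208 - 44
CN = 7.81456 + 39.936 - 44 = 3.75056

3.75056


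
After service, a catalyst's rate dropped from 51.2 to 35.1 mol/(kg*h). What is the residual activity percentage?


Activity (%) = (rate_used / rate_fresh) * 100
rate_used = 35.1, rate_fresh = 51.2
= (35.1 / 51.2) * 100
= 0.6855 * 100 = 68.55

68.55 %


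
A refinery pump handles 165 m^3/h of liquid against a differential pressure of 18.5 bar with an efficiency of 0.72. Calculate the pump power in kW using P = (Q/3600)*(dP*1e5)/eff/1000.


Q = 165 / 3600 = 0.0458333 m^3/s
P = 0.0458333 * (18.5 * 1e5) / 0.72 / 1000 = 117.8

117.8 kW


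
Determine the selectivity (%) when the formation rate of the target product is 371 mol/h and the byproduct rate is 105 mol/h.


Selectivity = desired / (desired + undesired) * 100
Total products = 371 + 105 = 476 mol/h
S = 371 / 476 * 100
= 0.7794 * 100
= 77.94 %

77.94 %


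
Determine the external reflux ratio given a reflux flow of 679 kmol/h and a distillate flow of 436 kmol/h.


Reflux ratio definition: R = L / D (liquid returned / distillate withdrawn)
L = 679 kmol/h, D = 436 kmol/h
R = 679 / 436 = 1.557

1.557


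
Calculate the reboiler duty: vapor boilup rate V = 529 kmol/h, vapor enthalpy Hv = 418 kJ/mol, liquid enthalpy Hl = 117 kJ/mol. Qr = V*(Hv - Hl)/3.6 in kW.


Qr = 529 * (418 - 117) / 3.6 = 529 * 301 / 3.6 = 44230

44230 kW


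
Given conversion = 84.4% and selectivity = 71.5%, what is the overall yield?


Overall yield = conversion (%) * selectivity (%) / 100
Conversion = 84.4%, Selectivity = 71.5%
Y = 84.4 * 71.5 / 100
= 60.346 %

60.346 %


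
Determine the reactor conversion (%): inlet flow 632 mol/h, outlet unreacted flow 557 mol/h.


X = (F_in - F_out) / F_in * 100
Moles reacted = 632 - 557 = 75
X = 75 / 632 * 100
= 0.1187 * 100
= 11.87 %

11.87 %


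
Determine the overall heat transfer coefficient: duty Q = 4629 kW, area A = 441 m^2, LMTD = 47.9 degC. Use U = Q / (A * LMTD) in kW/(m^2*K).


From Q = U*A*LMTD, U = Q / (A * LMTD)
U = 4629 / (441 * 47.9) = 4629 / 21123.9 = 0.2191

0.2191 kW/(m^2*K)


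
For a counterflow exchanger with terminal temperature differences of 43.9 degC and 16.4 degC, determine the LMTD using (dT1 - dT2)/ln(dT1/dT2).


LMTD = (dT1 - dT2) / ln(dT1/dT2)
= (43.9 - 16.4) / ln(43.9 / 16.4) = 27.5 / 0.984633 = 27.93

27.93 degC


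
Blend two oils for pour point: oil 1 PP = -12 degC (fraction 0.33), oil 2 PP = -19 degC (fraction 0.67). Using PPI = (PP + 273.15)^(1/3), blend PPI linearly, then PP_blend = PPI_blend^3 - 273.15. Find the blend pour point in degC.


PPI_1 = (-12 + 273.15)^(1/3) = 6.391901
PPI_2 = (-19 + 273.15)^(1/3) = 6.334272
PPI_blend = 0.33 * 6.391901 + 0.67 * 6.334272 = 6.35329
PP_blend = 6.35329^3 - 273.15 = 256.4461 - 273.15 = -16.7

-16.7 degC


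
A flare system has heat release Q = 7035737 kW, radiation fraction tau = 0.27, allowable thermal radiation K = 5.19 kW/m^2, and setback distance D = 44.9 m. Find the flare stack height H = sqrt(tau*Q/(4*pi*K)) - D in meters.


tau*Q/(4*pi*K) = 0.27 * 7035737 / (4 * pi * 5.19) = 29127
sqrt(29127) = 170.666
H = 170.666 - 44.9 = 125.8

125.8 m


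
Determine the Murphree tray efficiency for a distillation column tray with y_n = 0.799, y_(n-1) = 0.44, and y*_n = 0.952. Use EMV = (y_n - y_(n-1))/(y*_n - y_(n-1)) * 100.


Murphree vapor efficiency: EMV = (y_n - y_(n-1)) / (y*_n - y_(n-1)) * 100
EMV = (0.799 - 0.44) / (0.952 - 0.44) * 100 = 0.359 / 0.512 * 100 = 70.12

70.12 %


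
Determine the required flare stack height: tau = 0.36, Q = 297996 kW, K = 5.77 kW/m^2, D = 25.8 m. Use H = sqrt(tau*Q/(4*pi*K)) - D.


tau*Q/(4*pi*K) = 0.36 * 297996 / (4 * pi * 5.77) = 1479.54
sqrt(1479.54) = 38.4648
H = 38.4648 - 25.8 = 12.66

12.66 m


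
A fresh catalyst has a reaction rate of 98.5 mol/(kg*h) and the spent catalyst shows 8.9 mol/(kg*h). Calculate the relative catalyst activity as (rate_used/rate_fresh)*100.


Activity (%) = (rate_used / rate_fresh) * 100
rate_used = 8.9, rate_fresh = 98.5
= (8.9 / 98.5) * 100
= 0.09036 * 100 = 9.036

9.036 %


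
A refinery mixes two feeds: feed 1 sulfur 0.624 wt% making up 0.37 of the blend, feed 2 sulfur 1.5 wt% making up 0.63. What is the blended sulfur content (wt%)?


Linear sulfur blending: S_blend = x1*S1 + x2*S2
Contribution 1: 0.37 * 0.624 = 0.23088 wt%
Contribution 2: 0.63 * 1.5 = 0.945 wt%
S_blend = 0.23088 + 0.945 = 1.17588

1.17588 wt%


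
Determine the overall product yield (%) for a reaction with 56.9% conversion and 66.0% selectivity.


Overall yield = conversion (%) * selectivity (%) / 100
Conversion = 56.9%, Selectivity = 66.0%
Y = 56.9 * 66.0 / 100
= 37.554 %

37.554 %


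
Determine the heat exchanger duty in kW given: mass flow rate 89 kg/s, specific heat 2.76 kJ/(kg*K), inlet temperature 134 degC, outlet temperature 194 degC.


Q = m_dot * cp * delta_T
delta_T = 194 - 134 = 60 K
Q = 89 * 2.76 * 60
= 245.64 * 60
= 14738.4 kW

14738.4 kW


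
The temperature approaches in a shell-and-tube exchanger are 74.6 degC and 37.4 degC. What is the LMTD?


LMTD = (dT1 - dT2) / ln(dT1/dT2)
= (74.6 - 37.4) / ln(74.6 / 37.4) = 37.2 / 0.69047 = 53.88

53.88 degC


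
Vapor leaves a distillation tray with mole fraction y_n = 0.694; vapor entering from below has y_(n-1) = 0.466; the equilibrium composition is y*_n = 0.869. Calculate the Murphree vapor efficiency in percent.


Murphree vapor efficiency: EMV = (y_n - y_(n-1)) / (y*_n - y_(n-1)) * 100
EMV = (0.694 - 0.466) / (0.869 - 0.466) * 100 = 0.228 / 0.403 * 100 = 56.58

56.58 %


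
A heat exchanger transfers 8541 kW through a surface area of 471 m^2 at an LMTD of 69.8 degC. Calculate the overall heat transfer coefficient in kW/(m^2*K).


From Q = U*A*LMTD, U = Q / (A * LMTD)
U = 8541 / (471 * 69.8) = 8541 / 32875.8 = 0.2598

0.2598 kW/(m^2*K)


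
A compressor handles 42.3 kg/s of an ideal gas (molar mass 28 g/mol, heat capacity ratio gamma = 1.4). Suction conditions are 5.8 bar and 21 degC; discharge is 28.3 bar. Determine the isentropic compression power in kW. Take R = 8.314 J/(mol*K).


Isentropic work: W = m*(gamma/(gamma-1))*(R*T1/MW)*((P2/P1)^((gamma-1)/gamma) - 1)
T1 = 21 + 273.15 = 294.15 K
Pressure ratio = 28.3 / 5.8 = 4.87931
Exponent = (1.4 - 1)/1.4 = 0.285714
(P2/P1)^exp - 1 = 4.87931^0.285714 - 1 = 0.5728
W = 42.3 * 1.4 / 0.4 * 8.314 * 294.15 / 28 * 0.5728 = 7407

7407 kW


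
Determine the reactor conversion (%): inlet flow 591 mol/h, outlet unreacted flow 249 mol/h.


X = (F_in - F_out) / F_in * 100
Moles reacted = 591 - 249 = 342
X = 342 / 591 * 100
= 0.5787 * 100
= 57.87 %

57.87 %


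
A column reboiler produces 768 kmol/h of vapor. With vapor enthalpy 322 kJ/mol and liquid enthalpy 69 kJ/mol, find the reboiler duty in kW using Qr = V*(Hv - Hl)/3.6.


Qr = 768 * (322 - 69) / 3.6 = 768 * 253 / 3.6 = 53970

53970 kW


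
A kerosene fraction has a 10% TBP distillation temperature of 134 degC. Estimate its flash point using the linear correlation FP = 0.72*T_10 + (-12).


FP = 0.72 * 134 + (-12) = 84.48

84.48 degC


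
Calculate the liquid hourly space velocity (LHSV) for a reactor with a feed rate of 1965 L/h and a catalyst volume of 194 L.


LHSV = volumetric feed rate / catalyst volume
= 1965 L/h / 194 L
= 10.13 h^-1

10.13 h^-1


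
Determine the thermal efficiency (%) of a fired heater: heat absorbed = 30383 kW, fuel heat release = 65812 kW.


Furnace efficiency = Q_absorbed / Q_fuel * 100
= 30383 / 65812 * 100 = 46.17

46.17 %


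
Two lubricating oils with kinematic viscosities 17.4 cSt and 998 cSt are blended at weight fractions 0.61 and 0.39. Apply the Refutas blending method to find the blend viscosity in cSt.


Refutas method: VBN_i = 14.534*ln(ln(visc_i + 0.8)) + 10.975, blended linearly by mass fraction; since VBN is linear in VBI_i = ln(ln(visc_i + 0.8)) and the fractions sum to 1, blend VBI directly: visc = exp(exp(VBI_blend)) - 0.8
VBI_1 = ln(ln(17.4 + 0.8)) = 1.0652
VBI_2 = ln(ln(998 + 0.8)) = 1.93247
VBI_blend = 0.61 * 1.0652 + 0.39 * 1.93247 = 1.40344
visc_blend = exp(exp(1.40344)) - 0.8 = 57.71

57.71 cSt


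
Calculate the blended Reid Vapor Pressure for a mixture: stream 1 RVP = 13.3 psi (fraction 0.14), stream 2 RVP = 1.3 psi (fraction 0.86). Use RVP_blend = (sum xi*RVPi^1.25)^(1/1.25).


Chevron index: RVP_blend = (sum xi*RVPi^1.25)^(1/1.25)
RVP^1.25 terms: 0.14 * 13.3^1.25 + 0.86 * 1.3^1.25 = 4.74963
RVP_blend = 4.74963^(1/1.25) = 3.478

3.478 psi


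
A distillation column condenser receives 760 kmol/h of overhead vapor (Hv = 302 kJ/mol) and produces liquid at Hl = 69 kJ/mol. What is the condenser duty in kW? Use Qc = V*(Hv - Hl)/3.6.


Qc = 760 * (302 - 69) / 3.6 = 760 * 233 / 3.6 = 49190

49190 kW


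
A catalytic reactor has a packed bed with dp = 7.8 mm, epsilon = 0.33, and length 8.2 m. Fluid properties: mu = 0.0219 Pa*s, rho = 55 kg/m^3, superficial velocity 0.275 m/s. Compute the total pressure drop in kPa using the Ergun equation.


dp = 7.8 mm = 0.0078 m
Viscous term = 150*0.0219*0.275*(1-0.33)^2 / (0.0078^2*0.33^3) = 185476
Inertial term = 1.75*55*0.275^2*(1-0.33) / (0.0078*0.33^3) = 17398.2
dP/L = 185476 + 17398.2 = 202874 Pa/m
dP = 202874 * 8.2 / 1000 = 1664 kPa

1664 kPa


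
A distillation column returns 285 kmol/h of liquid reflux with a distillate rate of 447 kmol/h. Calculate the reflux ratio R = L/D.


Reflux ratio definition: R = L / D (liquid returned / distillate withdrawn)
L = 285 kmol/h, D = 447 kmol/h
R = 285 / 447 = 0.6376

0.6376


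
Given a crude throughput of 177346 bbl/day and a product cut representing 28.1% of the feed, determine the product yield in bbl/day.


Crude throughput = 177346 bbl/day
Fraction yield = 28.1%
yield = throughput * fraction / 100
yield = 177346 * 28.1 / 100 = 49834.226

49834.226 bbl/day


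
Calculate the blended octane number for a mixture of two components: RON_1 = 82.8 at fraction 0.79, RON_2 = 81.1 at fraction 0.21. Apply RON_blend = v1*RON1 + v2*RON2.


Linear blending: RON_blend = sum(vi * RONi)
Contribution 1: 0.79 * 82.8 = 65.412
Contribution 2: 0.21 * 81.1 = 17.031
RON_blend = 65.412 + 17.031 = 82.443

82.443


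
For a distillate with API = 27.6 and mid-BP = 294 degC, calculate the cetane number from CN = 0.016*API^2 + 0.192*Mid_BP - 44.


CN = 0.016 * 27.6^2 + 0.192 * 294 - 44
CN = 12.18816 + 56.448 - 44 = 24.63616

24.63616


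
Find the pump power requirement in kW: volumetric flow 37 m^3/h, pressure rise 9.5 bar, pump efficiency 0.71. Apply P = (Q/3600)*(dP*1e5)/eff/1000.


Q = 37 / 3600 = 0.0102778 m^3/s
P = 0.0102778 * (9.5 * 1e5) / 0.71 / 1000 = 13.75

13.75 kW


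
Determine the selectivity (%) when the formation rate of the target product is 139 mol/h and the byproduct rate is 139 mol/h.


Selectivity = desired / (desired + undesired) * 100
Total products = 139 + 139 = 278 mol/h
S = 139 / 278 * 100
= 0.5000 * 100
= 50.00 %

50.00 %


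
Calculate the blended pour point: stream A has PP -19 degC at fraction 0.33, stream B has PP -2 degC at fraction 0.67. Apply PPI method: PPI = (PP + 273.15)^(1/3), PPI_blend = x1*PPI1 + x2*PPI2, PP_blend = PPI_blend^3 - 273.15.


PPI_1 = (-19 + 273.15)^(1/3) = 6.334272
PPI_2 = (-2 + 273.15)^(1/3) = 6.472467
PPI_blend = 0.33 * 6.334272 + 0.67 * 6.472467 = 6.426863
PP_blend = 6.426863^3 - 273.15 = 265.4588 - 273.15 = -7.69

-7.69 degC


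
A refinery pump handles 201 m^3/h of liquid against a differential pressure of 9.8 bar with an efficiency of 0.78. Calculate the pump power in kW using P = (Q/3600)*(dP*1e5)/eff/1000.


Q = 201 / 3600 = 0.0558333 m^3/s
P = 0.0558333 * (9.8 * 1e5) / 0.78 / 1000 = 70.15

70.15 kW


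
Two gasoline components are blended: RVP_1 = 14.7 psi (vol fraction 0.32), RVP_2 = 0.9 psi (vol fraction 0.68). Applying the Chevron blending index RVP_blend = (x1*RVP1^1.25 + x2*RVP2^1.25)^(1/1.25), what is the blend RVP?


Chevron index: RVP_blend = (sum xi*RVPi^1.25)^(1/1.25)
RVP^1.25 terms: 0.32 * 14.7^1.25 + 0.68 * 0.9^1.25 = 9.80688
RVP_blend = 9.80688^(1/1.25) = 6.212

6.212 psi


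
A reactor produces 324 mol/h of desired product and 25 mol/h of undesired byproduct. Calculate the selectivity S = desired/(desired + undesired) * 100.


Selectivity = desired / (desired + undesired) * 100
Total products = 324 + 25 = 349 mol/h
S = 324 / 349 * 100
= 0.9284 * 100
= 92.84 %

92.84 %


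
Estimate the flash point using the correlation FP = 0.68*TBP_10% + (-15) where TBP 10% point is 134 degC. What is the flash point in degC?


FP = 0.68 * 134 + (-15) = 76.12

76.12 degC


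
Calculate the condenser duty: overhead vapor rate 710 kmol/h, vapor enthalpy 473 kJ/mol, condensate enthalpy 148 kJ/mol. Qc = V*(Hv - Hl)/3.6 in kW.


Qc = 710 * (473 - 148) / 3.6 = 710 * 325 / 3.6 = 64100

64100 kW


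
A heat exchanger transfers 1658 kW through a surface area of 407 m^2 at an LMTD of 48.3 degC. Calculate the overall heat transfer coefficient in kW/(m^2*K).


From Q = U*A*LMTD, U = Q / (A * LMTD)
U = 1658 / (407 * 48.3) = 1658 / 19658.1 = 0.08434

0.08434 kW/(m^2*K)


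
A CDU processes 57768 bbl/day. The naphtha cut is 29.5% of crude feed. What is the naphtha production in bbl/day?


Crude throughput = 57768 bbl/day
Fraction yield = 29.5%
yield = throughput * fraction / 100
yield = 57768 * 29.5 / 100 = 17041.56

17041.56 bbl/day


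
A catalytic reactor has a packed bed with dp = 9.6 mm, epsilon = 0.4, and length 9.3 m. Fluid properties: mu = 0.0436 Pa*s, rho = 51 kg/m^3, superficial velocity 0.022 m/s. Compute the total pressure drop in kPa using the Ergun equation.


dp = 9.6 mm = 0.0096 m
Viscous term = 150*0.0436*0.022*(1-0.4)^2 / (0.0096^2*0.4^3) = 8781.74
Inertial term = 1.75*51*0.022^2*(1-0.4) / (0.0096*0.4^3) = 42.1846
dP/L = 8781.74 + 42.1846 = 8823.92 Pa/m
dP = 8823.92 * 9.3 / 1000 = 82.06 kPa

82.06 kPa


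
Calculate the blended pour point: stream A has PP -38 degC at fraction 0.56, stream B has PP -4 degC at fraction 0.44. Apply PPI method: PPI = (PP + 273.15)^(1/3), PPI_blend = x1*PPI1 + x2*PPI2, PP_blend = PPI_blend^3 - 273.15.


PPI_1 = (-38 + 273.15)^(1/3) = 6.172318
PPI_2 = (-4 + 273.15)^(1/3) = 6.456514
PPI_blend = 0.56 * 6.172318 + 0.44 * 6.456514 = 6.297364
PP_blend = 6.297364^3 - 273.15 = 249.7333 - 273.15 = -23.42

-23.42 degC
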